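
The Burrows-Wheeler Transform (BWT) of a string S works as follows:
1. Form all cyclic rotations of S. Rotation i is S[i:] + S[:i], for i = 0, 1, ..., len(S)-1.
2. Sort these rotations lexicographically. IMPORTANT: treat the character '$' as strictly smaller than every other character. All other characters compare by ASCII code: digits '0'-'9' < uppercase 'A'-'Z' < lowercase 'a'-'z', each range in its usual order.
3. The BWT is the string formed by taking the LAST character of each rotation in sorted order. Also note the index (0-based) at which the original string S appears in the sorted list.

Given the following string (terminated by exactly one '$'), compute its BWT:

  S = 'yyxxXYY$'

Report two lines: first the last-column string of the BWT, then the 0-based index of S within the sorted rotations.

Answer: YxYXxyy$
7

Derivation:
All 8 rotations (rotation i = S[i:]+S[:i]):
  rot[0] = yyxxXYY$
  rot[1] = yxxXYY$y
  rot[2] = xxXYY$yy
  rot[3] = xXYY$yyx
  rot[4] = XYY$yyxx
  rot[5] = YY$yyxxX
  rot[6] = Y$yyxxXY
  rot[7] = $yyxxXYY
Sorted (with $ < everything):
  sorted[0] = $yyxxXYY  (last char: 'Y')
  sorted[1] = XYY$yyxx  (last char: 'x')
  sorted[2] = Y$yyxxXY  (last char: 'Y')
  sorted[3] = YY$yyxxX  (last char: 'X')
  sorted[4] = xXYY$yyx  (last char: 'x')
  sorted[5] = xxXYY$yy  (last char: 'y')
  sorted[6] = yxxXYY$y  (last char: 'y')
  sorted[7] = yyxxXYY$  (last char: '$')
Last column: YxYXxyy$
Original string S is at sorted index 7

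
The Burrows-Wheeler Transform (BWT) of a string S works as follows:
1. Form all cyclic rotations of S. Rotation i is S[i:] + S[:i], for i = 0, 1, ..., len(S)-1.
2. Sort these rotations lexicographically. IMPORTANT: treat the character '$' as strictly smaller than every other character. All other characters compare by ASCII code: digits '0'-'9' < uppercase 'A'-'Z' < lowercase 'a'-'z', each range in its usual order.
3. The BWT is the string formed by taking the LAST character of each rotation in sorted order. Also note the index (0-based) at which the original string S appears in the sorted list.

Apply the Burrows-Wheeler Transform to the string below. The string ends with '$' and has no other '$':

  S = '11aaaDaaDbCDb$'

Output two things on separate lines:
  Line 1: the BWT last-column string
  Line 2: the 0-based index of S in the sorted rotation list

Answer: b$1baCaaaaD1DD
1

Derivation:
All 14 rotations (rotation i = S[i:]+S[:i]):
  rot[0] = 11aaaDaaDbCDb$
  rot[1] = 1aaaDaaDbCDb$1
  rot[2] = aaaDaaDbCDb$11
  rot[3] = aaDaaDbCDb$11a
  rot[4] = aDaaDbCDb$11aa
  rot[5] = DaaDbCDb$11aaa
  rot[6] = aaDbCDb$11aaaD
  rot[7] = aDbCDb$11aaaDa
  rot[8] = DbCDb$11aaaDaa
  rot[9] = bCDb$11aaaDaaD
  rot[10] = CDb$11aaaDaaDb
  rot[11] = Db$11aaaDaaDbC
  rot[12] = b$11aaaDaaDbCD
  rot[13] = $11aaaDaaDbCDb
Sorted (with $ < everything):
  sorted[0] = $11aaaDaaDbCDb  (last char: 'b')
  sorted[1] = 11aaaDaaDbCDb$  (last char: '$')
  sorted[2] = 1aaaDaaDbCDb$1  (last char: '1')
  sorted[3] = CDb$11aaaDaaDb  (last char: 'b')
  sorted[4] = DaaDbCDb$11aaa  (last char: 'a')
  sorted[5] = Db$11aaaDaaDbC  (last char: 'C')
  sorted[6] = DbCDb$11aaaDaa  (last char: 'a')
  sorted[7] = aDaaDbCDb$11aa  (last char: 'a')
  sorted[8] = aDbCDb$11aaaDa  (last char: 'a')
  sorted[9] = aaDaaDbCDb$11a  (last char: 'a')
  sorted[10] = aaDbCDb$11aaaD  (last char: 'D')
  sorted[11] = aaaDaaDbCDb$11  (last char: '1')
  sorted[12] = b$11aaaDaaDbCD  (last char: 'D')
  sorted[13] = bCDb$11aaaDaaD  (last char: 'D')
Last column: b$1baCaaaaD1DD
Original string S is at sorted index 1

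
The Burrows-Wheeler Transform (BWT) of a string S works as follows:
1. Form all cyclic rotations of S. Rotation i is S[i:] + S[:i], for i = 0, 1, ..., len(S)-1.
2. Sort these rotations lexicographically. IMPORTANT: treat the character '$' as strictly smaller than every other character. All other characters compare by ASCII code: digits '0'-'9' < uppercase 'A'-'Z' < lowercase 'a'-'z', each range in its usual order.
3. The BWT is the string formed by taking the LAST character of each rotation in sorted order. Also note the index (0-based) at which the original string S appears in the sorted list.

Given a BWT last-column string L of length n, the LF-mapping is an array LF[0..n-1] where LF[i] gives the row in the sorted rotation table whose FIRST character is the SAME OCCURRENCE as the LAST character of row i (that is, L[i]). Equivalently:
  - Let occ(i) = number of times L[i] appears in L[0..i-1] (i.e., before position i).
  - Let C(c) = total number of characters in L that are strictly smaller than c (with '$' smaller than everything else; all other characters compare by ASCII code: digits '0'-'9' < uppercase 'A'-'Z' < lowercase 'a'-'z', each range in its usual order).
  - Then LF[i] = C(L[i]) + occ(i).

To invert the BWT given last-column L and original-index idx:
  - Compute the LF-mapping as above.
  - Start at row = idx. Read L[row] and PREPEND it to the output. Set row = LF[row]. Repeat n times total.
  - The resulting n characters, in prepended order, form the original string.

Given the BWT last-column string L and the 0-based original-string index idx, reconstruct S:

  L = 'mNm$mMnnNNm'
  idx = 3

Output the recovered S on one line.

LF mapping: 5 2 6 0 7 1 9 10 3 4 8
Walk LF starting at row 3, prepending L[row]:
  step 1: row=3, L[3]='$', prepend. Next row=LF[3]=0
  step 2: row=0, L[0]='m', prepend. Next row=LF[0]=5
  step 3: row=5, L[5]='M', prepend. Next row=LF[5]=1
  step 4: row=1, L[1]='N', prepend. Next row=LF[1]=2
  step 5: row=2, L[2]='m', prepend. Next row=LF[2]=6
  step 6: row=6, L[6]='n', prepend. Next row=LF[6]=9
  step 7: row=9, L[9]='N', prepend. Next row=LF[9]=4
  step 8: row=4, L[4]='m', prepend. Next row=LF[4]=7
  step 9: row=7, L[7]='n', prepend. Next row=LF[7]=10
  step 10: row=10, L[10]='m', prepend. Next row=LF[10]=8
  step 11: row=8, L[8]='N', prepend. Next row=LF[8]=3
Reversed output: NmnmNnmNMm$

Answer: NmnmNnmNMm$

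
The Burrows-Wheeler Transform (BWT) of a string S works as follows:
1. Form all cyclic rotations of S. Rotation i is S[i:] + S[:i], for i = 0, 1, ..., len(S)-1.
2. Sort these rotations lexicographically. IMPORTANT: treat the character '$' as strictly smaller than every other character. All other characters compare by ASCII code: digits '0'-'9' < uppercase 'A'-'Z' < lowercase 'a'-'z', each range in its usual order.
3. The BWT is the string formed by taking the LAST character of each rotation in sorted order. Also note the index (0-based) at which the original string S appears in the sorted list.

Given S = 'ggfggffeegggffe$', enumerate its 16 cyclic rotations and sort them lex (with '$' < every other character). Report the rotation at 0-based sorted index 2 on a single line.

All 16 rotations (rotation i = S[i:]+S[:i]):
  rot[0] = ggfggffeegggffe$
  rot[1] = gfggffeegggffe$g
  rot[2] = fggffeegggffe$gg
  rot[3] = ggffeegggffe$ggf
  rot[4] = gffeegggffe$ggfg
  rot[5] = ffeegggffe$ggfgg
  rot[6] = feegggffe$ggfggf
  rot[7] = eegggffe$ggfggff
  rot[8] = egggffe$ggfggffe
  rot[9] = gggffe$ggfggffee
  rot[10] = ggffe$ggfggffeeg
  rot[11] = gffe$ggfggffeegg
  rot[12] = ffe$ggfggffeeggg
  rot[13] = fe$ggfggffeegggf
  rot[14] = e$ggfggffeegggff
  rot[15] = $ggfggffeegggffe
Sorted (with $ < everything):
  sorted[0] = $ggfggffeegggffe
  sorted[1] = e$ggfggffeegggff
  sorted[2] = eegggffe$ggfggff
  sorted[3] = egggffe$ggfggffe
  sorted[4] = fe$ggfggffeegggf
  sorted[5] = feegggffe$ggfggf
  sorted[6] = ffe$ggfggffeeggg
  sorted[7] = ffeegggffe$ggfgg
  sorted[8] = fggffeegggffe$gg
  sorted[9] = gffe$ggfggffeegg
  sorted[10] = gffeegggffe$ggfg
  sorted[11] = gfggffeegggffe$g
  sorted[12] = ggffe$ggfggffeeg
  sorted[13] = ggffeegggffe$ggf
  sorted[14] = ggfggffeegggffe$
  sorted[15] = gggffe$ggfggffee
sorted[2] = eegggffe$ggfggff

Answer: eegggffe$ggfggff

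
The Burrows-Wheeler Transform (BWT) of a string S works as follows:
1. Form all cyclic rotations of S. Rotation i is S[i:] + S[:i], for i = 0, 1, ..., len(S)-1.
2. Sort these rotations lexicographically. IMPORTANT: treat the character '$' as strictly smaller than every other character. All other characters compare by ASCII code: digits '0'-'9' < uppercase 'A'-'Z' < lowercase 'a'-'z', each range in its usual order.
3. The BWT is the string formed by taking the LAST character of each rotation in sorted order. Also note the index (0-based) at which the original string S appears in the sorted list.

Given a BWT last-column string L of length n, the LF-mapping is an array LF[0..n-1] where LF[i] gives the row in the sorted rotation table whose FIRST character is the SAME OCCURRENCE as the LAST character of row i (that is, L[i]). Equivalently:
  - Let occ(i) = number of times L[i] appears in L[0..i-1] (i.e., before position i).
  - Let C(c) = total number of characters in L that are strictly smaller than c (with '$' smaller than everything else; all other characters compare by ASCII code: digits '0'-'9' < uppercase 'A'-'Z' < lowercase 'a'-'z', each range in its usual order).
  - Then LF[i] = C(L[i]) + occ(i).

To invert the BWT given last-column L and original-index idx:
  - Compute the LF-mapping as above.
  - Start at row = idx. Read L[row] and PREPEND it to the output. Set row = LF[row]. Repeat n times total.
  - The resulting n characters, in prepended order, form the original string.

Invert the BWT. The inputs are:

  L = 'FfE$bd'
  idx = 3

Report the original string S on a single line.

LF mapping: 2 5 1 0 3 4
Walk LF starting at row 3, prepending L[row]:
  step 1: row=3, L[3]='$', prepend. Next row=LF[3]=0
  step 2: row=0, L[0]='F', prepend. Next row=LF[0]=2
  step 3: row=2, L[2]='E', prepend. Next row=LF[2]=1
  step 4: row=1, L[1]='f', prepend. Next row=LF[1]=5
  step 5: row=5, L[5]='d', prepend. Next row=LF[5]=4
  step 6: row=4, L[4]='b', prepend. Next row=LF[4]=3
Reversed output: bdfEF$

Answer: bdfEF$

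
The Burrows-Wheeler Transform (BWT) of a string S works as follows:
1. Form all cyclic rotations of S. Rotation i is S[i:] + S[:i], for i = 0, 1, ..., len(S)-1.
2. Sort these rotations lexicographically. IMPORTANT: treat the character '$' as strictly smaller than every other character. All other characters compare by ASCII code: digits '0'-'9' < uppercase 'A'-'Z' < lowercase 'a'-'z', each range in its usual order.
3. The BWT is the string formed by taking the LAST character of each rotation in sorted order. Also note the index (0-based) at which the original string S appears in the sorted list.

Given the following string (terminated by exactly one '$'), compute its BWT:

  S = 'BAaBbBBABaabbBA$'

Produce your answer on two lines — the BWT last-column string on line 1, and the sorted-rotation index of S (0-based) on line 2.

All 16 rotations (rotation i = S[i:]+S[:i]):
  rot[0] = BAaBbBBABaabbBA$
  rot[1] = AaBbBBABaabbBA$B
  rot[2] = aBbBBABaabbBA$BA
  rot[3] = BbBBABaabbBA$BAa
  rot[4] = bBBABaabbBA$BAaB
  rot[5] = BBABaabbBA$BAaBb
  rot[6] = BABaabbBA$BAaBbB
  rot[7] = ABaabbBA$BAaBbBB
  rot[8] = BaabbBA$BAaBbBBA
  rot[9] = aabbBA$BAaBbBBAB
  rot[10] = abbBA$BAaBbBBABa
  rot[11] = bbBA$BAaBbBBABaa
  rot[12] = bBA$BAaBbBBABaab
  rot[13] = BA$BAaBbBBABaabb
  rot[14] = A$BAaBbBBABaabbB
  rot[15] = $BAaBbBBABaabbBA
Sorted (with $ < everything):
  sorted[0] = $BAaBbBBABaabbBA  (last char: 'A')
  sorted[1] = A$BAaBbBBABaabbB  (last char: 'B')
  sorted[2] = ABaabbBA$BAaBbBB  (last char: 'B')
  sorted[3] = AaBbBBABaabbBA$B  (last char: 'B')
  sorted[4] = BA$BAaBbBBABaabb  (last char: 'b')
  sorted[5] = BABaabbBA$BAaBbB  (last char: 'B')
  sorted[6] = BAaBbBBABaabbBA$  (last char: '$')
  sorted[7] = BBABaabbBA$BAaBb  (last char: 'b')
  sorted[8] = BaabbBA$BAaBbBBA  (last char: 'A')
  sorted[9] = BbBBABaabbBA$BAa  (last char: 'a')
  sorted[10] = aBbBBABaabbBA$BA  (last char: 'A')
  sorted[11] = aabbBA$BAaBbBBAB  (last char: 'B')
  sorted[12] = abbBA$BAaBbBBABa  (last char: 'a')
  sorted[13] = bBA$BAaBbBBABaab  (last char: 'b')
  sorted[14] = bBBABaabbBA$BAaB  (last char: 'B')
  sorted[15] = bbBA$BAaBbBBABaa  (last char: 'a')
Last column: ABBBbB$bAaABabBa
Original string S is at sorted index 6

Answer: ABBBbB$bAaABabBa
6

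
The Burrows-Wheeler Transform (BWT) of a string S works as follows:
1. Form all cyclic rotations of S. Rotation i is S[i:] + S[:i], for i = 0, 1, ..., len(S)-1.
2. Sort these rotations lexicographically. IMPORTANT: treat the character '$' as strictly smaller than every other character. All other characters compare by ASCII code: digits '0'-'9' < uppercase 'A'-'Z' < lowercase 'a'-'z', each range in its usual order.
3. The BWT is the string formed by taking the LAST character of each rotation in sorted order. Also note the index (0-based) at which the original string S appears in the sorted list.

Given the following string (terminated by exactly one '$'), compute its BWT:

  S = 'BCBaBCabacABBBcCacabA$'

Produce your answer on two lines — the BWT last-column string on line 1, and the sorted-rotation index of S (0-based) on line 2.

Answer: AbcAB$aCBBBcBcCbCaaaBa
5

Derivation:
All 22 rotations (rotation i = S[i:]+S[:i]):
  rot[0] = BCBaBCabacABBBcCacabA$
  rot[1] = CBaBCabacABBBcCacabA$B
  rot[2] = BaBCabacABBBcCacabA$BC
  rot[3] = aBCabacABBBcCacabA$BCB
  rot[4] = BCabacABBBcCacabA$BCBa
  rot[5] = CabacABBBcCacabA$BCBaB
  rot[6] = abacABBBcCacabA$BCBaBC
  rot[7] = bacABBBcCacabA$BCBaBCa
  rot[8] = acABBBcCacabA$BCBaBCab
  rot[9] = cABBBcCacabA$BCBaBCaba
  rot[10] = ABBBcCacabA$BCBaBCabac
  rot[11] = BBBcCacabA$BCBaBCabacA
  rot[12] = BBcCacabA$BCBaBCabacAB
  rot[13] = BcCacabA$BCBaBCabacABB
  rot[14] = cCacabA$BCBaBCabacABBB
  rot[15] = CacabA$BCBaBCabacABBBc
  rot[16] = acabA$BCBaBCabacABBBcC
  rot[17] = cabA$BCBaBCabacABBBcCa
  rot[18] = abA$BCBaBCabacABBBcCac
  rot[19] = bA$BCBaBCabacABBBcCaca
  rot[20] = A$BCBaBCabacABBBcCacab
  rot[21] = $BCBaBCabacABBBcCacabA
Sorted (with $ < everything):
  sorted[0] = $BCBaBCabacABBBcCacabA  (last char: 'A')
  sorted[1] = A$BCBaBCabacABBBcCacab  (last char: 'b')
  sorted[2] = ABBBcCacabA$BCBaBCabac  (last char: 'c')
  sorted[3] = BBBcCacabA$BCBaBCabacA  (last char: 'A')
  sorted[4] = BBcCacabA$BCBaBCabacAB  (last char: 'B')
  sorted[5] = BCBaBCabacABBBcCacabA$  (last char: '$')
  sorted[6] = BCabacABBBcCacabA$BCBa  (last char: 'a')
  sorted[7] = BaBCabacABBBcCacabA$BC  (last char: 'C')
  sorted[8] = BcCacabA$BCBaBCabacABB  (last char: 'B')
  sorted[9] = CBaBCabacABBBcCacabA$B  (last char: 'B')
  sorted[10] = CabacABBBcCacabA$BCBaB  (last char: 'B')
  sorted[11] = CacabA$BCBaBCabacABBBc  (last char: 'c')
  sorted[12] = aBCabacABBBcCacabA$BCB  (last char: 'B')
  sorted[13] = abA$BCBaBCabacABBBcCac  (last char: 'c')
  sorted[14] = abacABBBcCacabA$BCBaBC  (last char: 'C')
  sorted[15] = acABBBcCacabA$BCBaBCab  (last char: 'b')
  sorted[16] = acabA$BCBaBCabacABBBcC  (last char: 'C')
  sorted[17] = bA$BCBaBCabacABBBcCaca  (last char: 'a')
  sorted[18] = bacABBBcCacabA$BCBaBCa  (last char: 'a')
  sorted[19] = cABBBcCacabA$BCBaBCaba  (last char: 'a')
  sorted[20] = cCacabA$BCBaBCabacABBB  (last char: 'B')
  sorted[21] = cabA$BCBaBCabacABBBcCa  (last char: 'a')
Last column: AbcAB$aCBBBcBcCbCaaaBa
Original string S is at sorted index 5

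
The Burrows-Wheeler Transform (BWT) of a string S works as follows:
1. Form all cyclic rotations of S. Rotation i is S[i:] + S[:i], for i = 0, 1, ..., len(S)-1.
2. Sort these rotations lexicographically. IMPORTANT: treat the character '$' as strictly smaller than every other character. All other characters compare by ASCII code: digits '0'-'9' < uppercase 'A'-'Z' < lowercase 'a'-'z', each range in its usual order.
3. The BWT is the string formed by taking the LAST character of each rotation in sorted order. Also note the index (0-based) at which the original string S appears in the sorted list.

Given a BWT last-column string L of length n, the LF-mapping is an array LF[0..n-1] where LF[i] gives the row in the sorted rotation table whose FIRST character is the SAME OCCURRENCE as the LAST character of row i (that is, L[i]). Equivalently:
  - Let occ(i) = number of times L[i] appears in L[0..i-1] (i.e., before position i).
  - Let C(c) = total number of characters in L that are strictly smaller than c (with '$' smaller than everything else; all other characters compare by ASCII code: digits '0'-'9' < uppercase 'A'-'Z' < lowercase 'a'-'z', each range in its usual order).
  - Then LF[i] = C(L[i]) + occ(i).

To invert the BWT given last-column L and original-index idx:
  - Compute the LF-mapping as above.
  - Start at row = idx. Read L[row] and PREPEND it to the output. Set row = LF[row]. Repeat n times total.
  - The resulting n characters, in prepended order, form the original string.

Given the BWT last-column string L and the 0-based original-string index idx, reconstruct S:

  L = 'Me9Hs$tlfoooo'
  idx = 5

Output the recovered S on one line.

LF mapping: 3 4 1 2 11 0 12 6 5 7 8 9 10
Walk LF starting at row 5, prepending L[row]:
  step 1: row=5, L[5]='$', prepend. Next row=LF[5]=0
  step 2: row=0, L[0]='M', prepend. Next row=LF[0]=3
  step 3: row=3, L[3]='H', prepend. Next row=LF[3]=2
  step 4: row=2, L[2]='9', prepend. Next row=LF[2]=1
  step 5: row=1, L[1]='e', prepend. Next row=LF[1]=4
  step 6: row=4, L[4]='s', prepend. Next row=LF[4]=11
  step 7: row=11, L[11]='o', prepend. Next row=LF[11]=9
  step 8: row=9, L[9]='o', prepend. Next row=LF[9]=7
  step 9: row=7, L[7]='l', prepend. Next row=LF[7]=6
  step 10: row=6, L[6]='t', prepend. Next row=LF[6]=12
  step 11: row=12, L[12]='o', prepend. Next row=LF[12]=10
  step 12: row=10, L[10]='o', prepend. Next row=LF[10]=8
  step 13: row=8, L[8]='f', prepend. Next row=LF[8]=5
Reversed output: footloose9HM$

Answer: footloose9HM$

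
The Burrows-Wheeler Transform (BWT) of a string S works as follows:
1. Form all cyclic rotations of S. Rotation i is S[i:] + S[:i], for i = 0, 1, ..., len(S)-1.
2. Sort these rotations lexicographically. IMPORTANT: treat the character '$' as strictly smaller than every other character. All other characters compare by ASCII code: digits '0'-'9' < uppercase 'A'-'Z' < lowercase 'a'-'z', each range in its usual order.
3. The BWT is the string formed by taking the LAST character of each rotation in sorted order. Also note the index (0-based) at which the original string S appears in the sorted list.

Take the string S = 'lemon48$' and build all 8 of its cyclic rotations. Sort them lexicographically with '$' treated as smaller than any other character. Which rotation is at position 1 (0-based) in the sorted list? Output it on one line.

Answer: 48$lemon

Derivation:
All 8 rotations (rotation i = S[i:]+S[:i]):
  rot[0] = lemon48$
  rot[1] = emon48$l
  rot[2] = mon48$le
  rot[3] = on48$lem
  rot[4] = n48$lemo
  rot[5] = 48$lemon
  rot[6] = 8$lemon4
  rot[7] = $lemon48
Sorted (with $ < everything):
  sorted[0] = $lemon48
  sorted[1] = 48$lemon
  sorted[2] = 8$lemon4
  sorted[3] = emon48$l
  sorted[4] = lemon48$
  sorted[5] = mon48$le
  sorted[6] = n48$lemo
  sorted[7] = on48$lem
sorted[1] = 48$lemon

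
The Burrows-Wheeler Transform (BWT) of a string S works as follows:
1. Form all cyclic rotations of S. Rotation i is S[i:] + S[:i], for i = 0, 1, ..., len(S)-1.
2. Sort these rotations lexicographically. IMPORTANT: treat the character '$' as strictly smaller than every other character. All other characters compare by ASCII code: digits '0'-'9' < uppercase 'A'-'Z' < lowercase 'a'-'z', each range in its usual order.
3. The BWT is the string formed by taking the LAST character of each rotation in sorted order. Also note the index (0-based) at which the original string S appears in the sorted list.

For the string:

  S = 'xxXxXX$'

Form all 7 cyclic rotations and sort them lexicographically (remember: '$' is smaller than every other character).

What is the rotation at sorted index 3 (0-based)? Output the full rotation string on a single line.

All 7 rotations (rotation i = S[i:]+S[:i]):
  rot[0] = xxXxXX$
  rot[1] = xXxXX$x
  rot[2] = XxXX$xx
  rot[3] = xXX$xxX
  rot[4] = XX$xxXx
  rot[5] = X$xxXxX
  rot[6] = $xxXxXX
Sorted (with $ < everything):
  sorted[0] = $xxXxXX
  sorted[1] = X$xxXxX
  sorted[2] = XX$xxXx
  sorted[3] = XxXX$xx
  sorted[4] = xXX$xxX
  sorted[5] = xXxXX$x
  sorted[6] = xxXxXX$
sorted[3] = XxXX$xx

Answer: XxXX$xx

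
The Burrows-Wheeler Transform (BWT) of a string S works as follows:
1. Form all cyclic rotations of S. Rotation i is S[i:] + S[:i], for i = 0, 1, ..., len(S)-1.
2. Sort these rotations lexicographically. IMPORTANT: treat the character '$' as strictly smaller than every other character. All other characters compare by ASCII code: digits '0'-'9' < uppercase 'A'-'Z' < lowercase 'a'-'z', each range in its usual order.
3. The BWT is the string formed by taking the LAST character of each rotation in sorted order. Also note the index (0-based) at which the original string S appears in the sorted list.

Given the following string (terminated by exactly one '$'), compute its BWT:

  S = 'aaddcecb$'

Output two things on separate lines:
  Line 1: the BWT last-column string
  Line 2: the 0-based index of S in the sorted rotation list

All 9 rotations (rotation i = S[i:]+S[:i]):
  rot[0] = aaddcecb$
  rot[1] = addcecb$a
  rot[2] = ddcecb$aa
  rot[3] = dcecb$aad
  rot[4] = cecb$aadd
  rot[5] = ecb$aaddc
  rot[6] = cb$aaddce
  rot[7] = b$aaddcec
  rot[8] = $aaddcecb
Sorted (with $ < everything):
  sorted[0] = $aaddcecb  (last char: 'b')
  sorted[1] = aaddcecb$  (last char: '$')
  sorted[2] = addcecb$a  (last char: 'a')
  sorted[3] = b$aaddcec  (last char: 'c')
  sorted[4] = cb$aaddce  (last char: 'e')
  sorted[5] = cecb$aadd  (last char: 'd')
  sorted[6] = dcecb$aad  (last char: 'd')
  sorted[7] = ddcecb$aa  (last char: 'a')
  sorted[8] = ecb$aaddc  (last char: 'c')
Last column: b$aceddac
Original string S is at sorted index 1

Answer: b$aceddac
1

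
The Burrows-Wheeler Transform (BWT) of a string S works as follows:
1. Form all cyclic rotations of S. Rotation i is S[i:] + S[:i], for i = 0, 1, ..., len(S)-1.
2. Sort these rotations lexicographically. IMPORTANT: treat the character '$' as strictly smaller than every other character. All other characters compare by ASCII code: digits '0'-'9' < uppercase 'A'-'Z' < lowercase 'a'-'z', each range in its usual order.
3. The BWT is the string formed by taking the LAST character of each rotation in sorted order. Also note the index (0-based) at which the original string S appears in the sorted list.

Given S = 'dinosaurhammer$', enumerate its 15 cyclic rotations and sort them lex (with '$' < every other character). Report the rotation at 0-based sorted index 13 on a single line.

Answer: saurhammer$dino

Derivation:
All 15 rotations (rotation i = S[i:]+S[:i]):
  rot[0] = dinosaurhammer$
  rot[1] = inosaurhammer$d
  rot[2] = nosaurhammer$di
  rot[3] = osaurhammer$din
  rot[4] = saurhammer$dino
  rot[5] = aurhammer$dinos
  rot[6] = urhammer$dinosa
  rot[7] = rhammer$dinosau
  rot[8] = hammer$dinosaur
  rot[9] = ammer$dinosaurh
  rot[10] = mmer$dinosaurha
  rot[11] = mer$dinosaurham
  rot[12] = er$dinosaurhamm
  rot[13] = r$dinosaurhamme
  rot[14] = $dinosaurhammer
Sorted (with $ < everything):
  sorted[0] = $dinosaurhammer
  sorted[1] = ammer$dinosaurh
  sorted[2] = aurhammer$dinos
  sorted[3] = dinosaurhammer$
  sorted[4] = er$dinosaurhamm
  sorted[5] = hammer$dinosaur
  sorted[6] = inosaurhammer$d
  sorted[7] = mer$dinosaurham
  sorted[8] = mmer$dinosaurha
  sorted[9] = nosaurhammer$di
  sorted[10] = osaurhammer$din
  sorted[11] = r$dinosaurhamme
  sorted[12] = rhammer$dinosau
  sorted[13] = saurhammer$dino
  sorted[14] = urhammer$dinosa
sorted[13] = saurhammer$dino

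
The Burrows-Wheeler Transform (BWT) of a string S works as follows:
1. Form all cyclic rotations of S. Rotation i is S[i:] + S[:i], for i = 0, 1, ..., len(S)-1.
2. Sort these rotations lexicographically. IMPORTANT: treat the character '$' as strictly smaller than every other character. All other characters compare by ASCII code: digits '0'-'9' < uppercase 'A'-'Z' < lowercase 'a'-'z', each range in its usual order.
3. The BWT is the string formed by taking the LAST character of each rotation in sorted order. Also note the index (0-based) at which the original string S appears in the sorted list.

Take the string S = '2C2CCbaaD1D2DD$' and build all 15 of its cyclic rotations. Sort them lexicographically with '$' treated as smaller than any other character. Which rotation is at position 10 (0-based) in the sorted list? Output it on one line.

All 15 rotations (rotation i = S[i:]+S[:i]):
  rot[0] = 2C2CCbaaD1D2DD$
  rot[1] = C2CCbaaD1D2DD$2
  rot[2] = 2CCbaaD1D2DD$2C
  rot[3] = CCbaaD1D2DD$2C2
  rot[4] = CbaaD1D2DD$2C2C
  rot[5] = baaD1D2DD$2C2CC
  rot[6] = aaD1D2DD$2C2CCb
  rot[7] = aD1D2DD$2C2CCba
  rot[8] = D1D2DD$2C2CCbaa
  rot[9] = 1D2DD$2C2CCbaaD
  rot[10] = D2DD$2C2CCbaaD1
  rot[11] = 2DD$2C2CCbaaD1D
  rot[12] = DD$2C2CCbaaD1D2
  rot[13] = D$2C2CCbaaD1D2D
  rot[14] = $2C2CCbaaD1D2DD
Sorted (with $ < everything):
  sorted[0] = $2C2CCbaaD1D2DD
  sorted[1] = 1D2DD$2C2CCbaaD
  sorted[2] = 2C2CCbaaD1D2DD$
  sorted[3] = 2CCbaaD1D2DD$2C
  sorted[4] = 2DD$2C2CCbaaD1D
  sorted[5] = C2CCbaaD1D2DD$2
  sorted[6] = CCbaaD1D2DD$2C2
  sorted[7] = CbaaD1D2DD$2C2C
  sorted[8] = D$2C2CCbaaD1D2D
  sorted[9] = D1D2DD$2C2CCbaa
  sorted[10] = D2DD$2C2CCbaaD1
  sorted[11] = DD$2C2CCbaaD1D2
  sorted[12] = aD1D2DD$2C2CCba
  sorted[13] = aaD1D2DD$2C2CCb
  sorted[14] = baaD1D2DD$2C2CC
sorted[10] = D2DD$2C2CCbaaD1

Answer: D2DD$2C2CCbaaD1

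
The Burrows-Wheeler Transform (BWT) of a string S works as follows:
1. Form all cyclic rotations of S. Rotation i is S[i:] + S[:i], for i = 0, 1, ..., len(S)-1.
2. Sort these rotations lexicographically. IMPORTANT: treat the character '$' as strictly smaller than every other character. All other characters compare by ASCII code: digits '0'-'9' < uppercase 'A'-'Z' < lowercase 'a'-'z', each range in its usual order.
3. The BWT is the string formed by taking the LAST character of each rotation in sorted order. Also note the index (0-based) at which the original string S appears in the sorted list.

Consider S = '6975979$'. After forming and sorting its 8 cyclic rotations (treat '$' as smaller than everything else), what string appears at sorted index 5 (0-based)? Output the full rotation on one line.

All 8 rotations (rotation i = S[i:]+S[:i]):
  rot[0] = 6975979$
  rot[1] = 975979$6
  rot[2] = 75979$69
  rot[3] = 5979$697
  rot[4] = 979$6975
  rot[5] = 79$69759
  rot[6] = 9$697597
  rot[7] = $6975979
Sorted (with $ < everything):
  sorted[0] = $6975979
  sorted[1] = 5979$697
  sorted[2] = 6975979$
  sorted[3] = 75979$69
  sorted[4] = 79$69759
  sorted[5] = 9$697597
  sorted[6] = 975979$6
  sorted[7] = 979$6975
sorted[5] = 9$697597

Answer: 9$697597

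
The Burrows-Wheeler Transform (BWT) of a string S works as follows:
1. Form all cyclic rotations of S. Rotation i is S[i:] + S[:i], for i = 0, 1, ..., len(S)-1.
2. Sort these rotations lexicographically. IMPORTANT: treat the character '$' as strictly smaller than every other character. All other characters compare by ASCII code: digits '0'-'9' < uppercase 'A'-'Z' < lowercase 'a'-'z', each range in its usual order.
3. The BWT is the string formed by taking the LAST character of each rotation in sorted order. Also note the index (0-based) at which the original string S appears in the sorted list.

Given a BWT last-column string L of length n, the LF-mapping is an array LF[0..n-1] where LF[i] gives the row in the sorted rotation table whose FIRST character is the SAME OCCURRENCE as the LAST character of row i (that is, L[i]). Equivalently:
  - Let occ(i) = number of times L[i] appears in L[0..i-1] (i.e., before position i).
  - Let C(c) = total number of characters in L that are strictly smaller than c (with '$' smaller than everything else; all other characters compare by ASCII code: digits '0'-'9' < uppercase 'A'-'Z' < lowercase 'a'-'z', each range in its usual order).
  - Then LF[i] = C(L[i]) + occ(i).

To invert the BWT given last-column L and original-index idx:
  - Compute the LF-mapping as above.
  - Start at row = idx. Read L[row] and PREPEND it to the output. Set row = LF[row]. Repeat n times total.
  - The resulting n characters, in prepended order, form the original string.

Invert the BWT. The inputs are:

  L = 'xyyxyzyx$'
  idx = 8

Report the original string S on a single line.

LF mapping: 1 4 5 2 6 8 7 3 0
Walk LF starting at row 8, prepending L[row]:
  step 1: row=8, L[8]='$', prepend. Next row=LF[8]=0
  step 2: row=0, L[0]='x', prepend. Next row=LF[0]=1
  step 3: row=1, L[1]='y', prepend. Next row=LF[1]=4
  step 4: row=4, L[4]='y', prepend. Next row=LF[4]=6
  step 5: row=6, L[6]='y', prepend. Next row=LF[6]=7
  step 6: row=7, L[7]='x', prepend. Next row=LF[7]=3
  step 7: row=3, L[3]='x', prepend. Next row=LF[3]=2
  step 8: row=2, L[2]='y', prepend. Next row=LF[2]=5
  step 9: row=5, L[5]='z', prepend. Next row=LF[5]=8
Reversed output: zyxxyyyx$

Answer: zyxxyyyx$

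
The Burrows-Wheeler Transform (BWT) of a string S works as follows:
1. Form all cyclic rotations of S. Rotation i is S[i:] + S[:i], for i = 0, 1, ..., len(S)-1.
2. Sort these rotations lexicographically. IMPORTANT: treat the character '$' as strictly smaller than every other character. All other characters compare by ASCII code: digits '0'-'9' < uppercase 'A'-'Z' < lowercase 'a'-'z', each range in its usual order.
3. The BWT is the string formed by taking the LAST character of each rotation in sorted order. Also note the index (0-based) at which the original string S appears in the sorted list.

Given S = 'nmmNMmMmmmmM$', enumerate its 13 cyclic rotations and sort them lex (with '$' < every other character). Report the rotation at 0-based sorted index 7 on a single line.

Answer: mNMmMmmmmM$nm

Derivation:
All 13 rotations (rotation i = S[i:]+S[:i]):
  rot[0] = nmmNMmMmmmmM$
  rot[1] = mmNMmMmmmmM$n
  rot[2] = mNMmMmmmmM$nm
  rot[3] = NMmMmmmmM$nmm
  rot[4] = MmMmmmmM$nmmN
  rot[5] = mMmmmmM$nmmNM
  rot[6] = MmmmmM$nmmNMm
  rot[7] = mmmmM$nmmNMmM
  rot[8] = mmmM$nmmNMmMm
  rot[9] = mmM$nmmNMmMmm
  rot[10] = mM$nmmNMmMmmm
  rot[11] = M$nmmNMmMmmmm
  rot[12] = $nmmNMmMmmmmM
Sorted (with $ < everything):
  sorted[0] = $nmmNMmMmmmmM
  sorted[1] = M$nmmNMmMmmmm
  sorted[2] = MmMmmmmM$nmmN
  sorted[3] = MmmmmM$nmmNMm
  sorted[4] = NMmMmmmmM$nmm
  sorted[5] = mM$nmmNMmMmmm
  sorted[6] = mMmmmmM$nmmNM
  sorted[7] = mNMmMmmmmM$nm
  sorted[8] = mmM$nmmNMmMmm
  sorted[9] = mmNMmMmmmmM$n
  sorted[10] = mmmM$nmmNMmMm
  sorted[11] = mmmmM$nmmNMmM
  sorted[12] = nmmNMmMmmmmM$
sorted[7] = mNMmMmmmmM$nm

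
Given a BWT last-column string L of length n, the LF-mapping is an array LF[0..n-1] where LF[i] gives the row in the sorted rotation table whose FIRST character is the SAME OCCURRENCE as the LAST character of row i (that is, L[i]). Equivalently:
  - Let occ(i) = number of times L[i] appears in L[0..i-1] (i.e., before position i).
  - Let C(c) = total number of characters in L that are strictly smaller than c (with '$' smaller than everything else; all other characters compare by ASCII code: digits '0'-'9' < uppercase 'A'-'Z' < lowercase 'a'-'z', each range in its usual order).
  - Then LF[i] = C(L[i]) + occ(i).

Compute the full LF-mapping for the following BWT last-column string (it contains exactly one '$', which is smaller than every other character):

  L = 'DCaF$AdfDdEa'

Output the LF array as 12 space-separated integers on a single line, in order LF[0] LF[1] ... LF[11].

Answer: 3 2 7 6 0 1 9 11 4 10 5 8

Derivation:
Char counts: '$':1, 'A':1, 'C':1, 'D':2, 'E':1, 'F':1, 'a':2, 'd':2, 'f':1
C (first-col start): C('$')=0, C('A')=1, C('C')=2, C('D')=3, C('E')=5, C('F')=6, C('a')=7, C('d')=9, C('f')=11
L[0]='D': occ=0, LF[0]=C('D')+0=3+0=3
L[1]='C': occ=0, LF[1]=C('C')+0=2+0=2
L[2]='a': occ=0, LF[2]=C('a')+0=7+0=7
L[3]='F': occ=0, LF[3]=C('F')+0=6+0=6
L[4]='$': occ=0, LF[4]=C('$')+0=0+0=0
L[5]='A': occ=0, LF[5]=C('A')+0=1+0=1
L[6]='d': occ=0, LF[6]=C('d')+0=9+0=9
L[7]='f': occ=0, LF[7]=C('f')+0=11+0=11
L[8]='D': occ=1, LF[8]=C('D')+1=3+1=4
L[9]='d': occ=1, LF[9]=C('d')+1=9+1=10
L[10]='E': occ=0, LF[10]=C('E')+0=5+0=5
L[11]='a': occ=1, LF[11]=C('a')+1=7+1=8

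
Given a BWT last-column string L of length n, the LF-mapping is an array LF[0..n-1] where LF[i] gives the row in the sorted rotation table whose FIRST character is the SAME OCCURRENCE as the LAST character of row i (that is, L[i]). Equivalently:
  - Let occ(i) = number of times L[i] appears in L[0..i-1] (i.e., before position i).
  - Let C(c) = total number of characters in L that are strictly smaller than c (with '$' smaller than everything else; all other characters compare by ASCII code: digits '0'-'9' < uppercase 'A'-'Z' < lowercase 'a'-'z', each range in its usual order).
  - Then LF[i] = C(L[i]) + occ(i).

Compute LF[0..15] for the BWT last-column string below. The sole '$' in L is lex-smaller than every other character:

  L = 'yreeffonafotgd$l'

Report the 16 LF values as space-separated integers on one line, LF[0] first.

Answer: 15 13 3 4 5 6 11 10 1 7 12 14 8 2 0 9

Derivation:
Char counts: '$':1, 'a':1, 'd':1, 'e':2, 'f':3, 'g':1, 'l':1, 'n':1, 'o':2, 'r':1, 't':1, 'y':1
C (first-col start): C('$')=0, C('a')=1, C('d')=2, C('e')=3, C('f')=5, C('g')=8, C('l')=9, C('n')=10, C('o')=11, C('r')=13, C('t')=14, C('y')=15
L[0]='y': occ=0, LF[0]=C('y')+0=15+0=15
L[1]='r': occ=0, LF[1]=C('r')+0=13+0=13
L[2]='e': occ=0, LF[2]=C('e')+0=3+0=3
L[3]='e': occ=1, LF[3]=C('e')+1=3+1=4
L[4]='f': occ=0, LF[4]=C('f')+0=5+0=5
L[5]='f': occ=1, LF[5]=C('f')+1=5+1=6
L[6]='o': occ=0, LF[6]=C('o')+0=11+0=11
L[7]='n': occ=0, LF[7]=C('n')+0=10+0=10
L[8]='a': occ=0, LF[8]=C('a')+0=1+0=1
L[9]='f': occ=2, LF[9]=C('f')+2=5+2=7
L[10]='o': occ=1, LF[10]=C('o')+1=11+1=12
L[11]='t': occ=0, LF[11]=C('t')+0=14+0=14
L[12]='g': occ=0, LF[12]=C('g')+0=8+0=8
L[13]='d': occ=0, LF[13]=C('d')+0=2+0=2
L[14]='$': occ=0, LF[14]=C('$')+0=0+0=0
L[15]='l': occ=0, LF[15]=C('l')+0=9+0=9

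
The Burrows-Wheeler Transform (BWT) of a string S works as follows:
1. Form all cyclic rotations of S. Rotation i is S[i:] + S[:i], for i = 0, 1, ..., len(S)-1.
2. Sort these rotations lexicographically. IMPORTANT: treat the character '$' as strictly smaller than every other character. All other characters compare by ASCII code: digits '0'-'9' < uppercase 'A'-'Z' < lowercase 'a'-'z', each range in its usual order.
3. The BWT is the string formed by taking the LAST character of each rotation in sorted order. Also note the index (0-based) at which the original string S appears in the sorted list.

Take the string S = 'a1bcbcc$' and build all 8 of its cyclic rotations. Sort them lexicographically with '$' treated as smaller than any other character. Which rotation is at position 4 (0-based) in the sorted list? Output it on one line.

All 8 rotations (rotation i = S[i:]+S[:i]):
  rot[0] = a1bcbcc$
  rot[1] = 1bcbcc$a
  rot[2] = bcbcc$a1
  rot[3] = cbcc$a1b
  rot[4] = bcc$a1bc
  rot[5] = cc$a1bcb
  rot[6] = c$a1bcbc
  rot[7] = $a1bcbcc
Sorted (with $ < everything):
  sorted[0] = $a1bcbcc
  sorted[1] = 1bcbcc$a
  sorted[2] = a1bcbcc$
  sorted[3] = bcbcc$a1
  sorted[4] = bcc$a1bc
  sorted[5] = c$a1bcbc
  sorted[6] = cbcc$a1b
  sorted[7] = cc$a1bcb
sorted[4] = bcc$a1bc

Answer: bcc$a1bc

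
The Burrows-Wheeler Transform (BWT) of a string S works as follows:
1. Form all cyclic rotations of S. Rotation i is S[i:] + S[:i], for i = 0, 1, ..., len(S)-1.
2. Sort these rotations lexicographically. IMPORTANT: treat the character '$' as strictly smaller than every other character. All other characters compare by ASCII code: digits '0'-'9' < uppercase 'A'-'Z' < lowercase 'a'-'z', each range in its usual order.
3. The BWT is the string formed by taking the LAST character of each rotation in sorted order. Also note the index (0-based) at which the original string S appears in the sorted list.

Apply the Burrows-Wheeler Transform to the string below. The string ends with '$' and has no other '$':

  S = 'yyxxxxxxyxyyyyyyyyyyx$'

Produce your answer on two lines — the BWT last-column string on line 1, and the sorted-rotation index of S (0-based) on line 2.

Answer: xyyxxxxxyyyxy$yyyyyyyx
13

Derivation:
All 22 rotations (rotation i = S[i:]+S[:i]):
  rot[0] = yyxxxxxxyxyyyyyyyyyyx$
  rot[1] = yxxxxxxyxyyyyyyyyyyx$y
  rot[2] = xxxxxxyxyyyyyyyyyyx$yy
  rot[3] = xxxxxyxyyyyyyyyyyx$yyx
  rot[4] = xxxxyxyyyyyyyyyyx$yyxx
  rot[5] = xxxyxyyyyyyyyyyx$yyxxx
  rot[6] = xxyxyyyyyyyyyyx$yyxxxx
  rot[7] = xyxyyyyyyyyyyx$yyxxxxx
  rot[8] = yxyyyyyyyyyyx$yyxxxxxx
  rot[9] = xyyyyyyyyyyx$yyxxxxxxy
  rot[10] = yyyyyyyyyyx$yyxxxxxxyx
  rot[11] = yyyyyyyyyx$yyxxxxxxyxy
  rot[12] = yyyyyyyyx$yyxxxxxxyxyy
  rot[13] = yyyyyyyx$yyxxxxxxyxyyy
  rot[14] = yyyyyyx$yyxxxxxxyxyyyy
  rot[15] = yyyyyx$yyxxxxxxyxyyyyy
  rot[16] = yyyyx$yyxxxxxxyxyyyyyy
  rot[17] = yyyx$yyxxxxxxyxyyyyyyy
  rot[18] = yyx$yyxxxxxxyxyyyyyyyy
  rot[19] = yx$yyxxxxxxyxyyyyyyyyy
  rot[20] = x$yyxxxxxxyxyyyyyyyyyy
  rot[21] = $yyxxxxxxyxyyyyyyyyyyx
Sorted (with $ < everything):
  sorted[0] = $yyxxxxxxyxyyyyyyyyyyx  (last char: 'x')
  sorted[1] = x$yyxxxxxxyxyyyyyyyyyy  (last char: 'y')
  sorted[2] = xxxxxxyxyyyyyyyyyyx$yy  (last char: 'y')
  sorted[3] = xxxxxyxyyyyyyyyyyx$yyx  (last char: 'x')
  sorted[4] = xxxxyxyyyyyyyyyyx$yyxx  (last char: 'x')
  sorted[5] = xxxyxyyyyyyyyyyx$yyxxx  (last char: 'x')
  sorted[6] = xxyxyyyyyyyyyyx$yyxxxx  (last char: 'x')
  sorted[7] = xyxyyyyyyyyyyx$yyxxxxx  (last char: 'x')
  sorted[8] = xyyyyyyyyyyx$yyxxxxxxy  (last char: 'y')
  sorted[9] = yx$yyxxxxxxyxyyyyyyyyy  (last char: 'y')
  sorted[10] = yxxxxxxyxyyyyyyyyyyx$y  (last char: 'y')
  sorted[11] = yxyyyyyyyyyyx$yyxxxxxx  (last char: 'x')
  sorted[12] = yyx$yyxxxxxxyxyyyyyyyy  (last char: 'y')
  sorted[13] = yyxxxxxxyxyyyyyyyyyyx$  (last char: '$')
  sorted[14] = yyyx$yyxxxxxxyxyyyyyyy  (last char: 'y')
  sorted[15] = yyyyx$yyxxxxxxyxyyyyyy  (last char: 'y')
  sorted[16] = yyyyyx$yyxxxxxxyxyyyyy  (last char: 'y')
  sorted[17] = yyyyyyx$yyxxxxxxyxyyyy  (last char: 'y')
  sorted[18] = yyyyyyyx$yyxxxxxxyxyyy  (last char: 'y')
  sorted[19] = yyyyyyyyx$yyxxxxxxyxyy  (last char: 'y')
  sorted[20] = yyyyyyyyyx$yyxxxxxxyxy  (last char: 'y')
  sorted[21] = yyyyyyyyyyx$yyxxxxxxyx  (last char: 'x')
Last column: xyyxxxxxyyyxy$yyyyyyyx
Original string S is at sorted index 13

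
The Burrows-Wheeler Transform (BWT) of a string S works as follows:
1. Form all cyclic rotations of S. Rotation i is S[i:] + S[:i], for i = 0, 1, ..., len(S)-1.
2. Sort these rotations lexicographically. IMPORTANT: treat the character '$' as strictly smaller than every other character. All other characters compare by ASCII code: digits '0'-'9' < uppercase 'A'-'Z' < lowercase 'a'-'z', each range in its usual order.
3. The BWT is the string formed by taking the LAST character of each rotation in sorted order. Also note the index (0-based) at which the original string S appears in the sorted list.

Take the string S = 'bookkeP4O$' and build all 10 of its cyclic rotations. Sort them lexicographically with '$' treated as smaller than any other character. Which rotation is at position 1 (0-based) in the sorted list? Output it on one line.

All 10 rotations (rotation i = S[i:]+S[:i]):
  rot[0] = bookkeP4O$
  rot[1] = ookkeP4O$b
  rot[2] = okkeP4O$bo
  rot[3] = kkeP4O$boo
  rot[4] = keP4O$book
  rot[5] = eP4O$bookk
  rot[6] = P4O$bookke
  rot[7] = 4O$bookkeP
  rot[8] = O$bookkeP4
  rot[9] = $bookkeP4O
Sorted (with $ < everything):
  sorted[0] = $bookkeP4O
  sorted[1] = 4O$bookkeP
  sorted[2] = O$bookkeP4
  sorted[3] = P4O$bookke
  sorted[4] = bookkeP4O$
  sorted[5] = eP4O$bookk
  sorted[6] = keP4O$book
  sorted[7] = kkeP4O$boo
  sorted[8] = okkeP4O$bo
  sorted[9] = ookkeP4O$b
sorted[1] = 4O$bookkeP

Answer: 4O$bookkeP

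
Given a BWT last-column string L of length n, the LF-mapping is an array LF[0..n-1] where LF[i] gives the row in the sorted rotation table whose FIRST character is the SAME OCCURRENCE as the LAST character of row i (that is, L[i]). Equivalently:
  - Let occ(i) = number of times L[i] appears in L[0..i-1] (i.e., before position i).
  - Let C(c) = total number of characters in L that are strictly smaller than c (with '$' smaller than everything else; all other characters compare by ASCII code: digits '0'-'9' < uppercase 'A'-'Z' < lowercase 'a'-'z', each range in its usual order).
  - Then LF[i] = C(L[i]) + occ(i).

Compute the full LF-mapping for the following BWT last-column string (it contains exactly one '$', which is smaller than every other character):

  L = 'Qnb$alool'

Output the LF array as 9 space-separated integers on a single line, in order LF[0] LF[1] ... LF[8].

Answer: 1 6 3 0 2 4 7 8 5

Derivation:
Char counts: '$':1, 'Q':1, 'a':1, 'b':1, 'l':2, 'n':1, 'o':2
C (first-col start): C('$')=0, C('Q')=1, C('a')=2, C('b')=3, C('l')=4, C('n')=6, C('o')=7
L[0]='Q': occ=0, LF[0]=C('Q')+0=1+0=1
L[1]='n': occ=0, LF[1]=C('n')+0=6+0=6
L[2]='b': occ=0, LF[2]=C('b')+0=3+0=3
L[3]='$': occ=0, LF[3]=C('$')+0=0+0=0
L[4]='a': occ=0, LF[4]=C('a')+0=2+0=2
L[5]='l': occ=0, LF[5]=C('l')+0=4+0=4
L[6]='o': occ=0, LF[6]=C('o')+0=7+0=7
L[7]='o': occ=1, LF[7]=C('o')+1=7+1=8
L[8]='l': occ=1, LF[8]=C('l')+1=4+1=5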